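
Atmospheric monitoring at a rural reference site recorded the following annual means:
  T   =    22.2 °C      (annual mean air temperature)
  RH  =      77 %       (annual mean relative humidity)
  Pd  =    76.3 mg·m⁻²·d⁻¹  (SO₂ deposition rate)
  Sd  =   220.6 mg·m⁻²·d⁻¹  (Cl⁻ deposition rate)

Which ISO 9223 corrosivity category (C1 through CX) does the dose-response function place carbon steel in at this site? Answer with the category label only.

C5

carbon steel: f(T) = -0.054·(T−10) [T>10 °C] = -0.6588
  sulphur-dioxide contribution → 40.7 μm/a
  chloride contribution → 89.3 μm/a
  total first-year rate 130 μm/a
Category bounds: 80…200 μm/a bracket r_corr ⇒ C5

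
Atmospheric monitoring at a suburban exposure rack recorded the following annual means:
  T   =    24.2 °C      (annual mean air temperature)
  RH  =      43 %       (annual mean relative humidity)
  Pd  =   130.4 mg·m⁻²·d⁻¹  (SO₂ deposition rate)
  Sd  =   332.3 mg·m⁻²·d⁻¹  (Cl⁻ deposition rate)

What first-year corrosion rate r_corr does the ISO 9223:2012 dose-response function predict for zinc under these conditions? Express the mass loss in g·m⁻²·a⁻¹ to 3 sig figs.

zinc: temperature factor f = -0.071·(14.2) = -1.0082
  Pd branch = 0.0129·Pd^0.44·e^(0.046·RH+f) = 0.2901 μm/a
  Cl⁻ term: 0.0175·332.3^0.57·exp(0.008·43+0.085·24.2) = 5.285
  r_corr = 0.2901 + 5.285 = 5.575 μm/a
Convert to mass loss: 5.575 μm/a × 7.14 g/cm³ = 39.81 g·m⁻²·a⁻¹

r_corr = 39.8 g·m⁻²·a⁻¹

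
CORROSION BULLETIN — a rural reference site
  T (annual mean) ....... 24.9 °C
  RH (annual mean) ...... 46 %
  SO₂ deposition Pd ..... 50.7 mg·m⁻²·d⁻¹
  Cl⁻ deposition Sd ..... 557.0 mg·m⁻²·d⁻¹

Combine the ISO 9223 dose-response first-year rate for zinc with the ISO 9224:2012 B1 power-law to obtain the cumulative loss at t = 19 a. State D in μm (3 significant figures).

D(19) = 86.8 μm

zinc: f(T) = -0.071·(T−10) [T>10 °C] = -1.0579
  sulphur-dioxide contribution → 0.2091 μm/a
  chloride contribution → 7.712 μm/a
  ⇒ r_corr(zinc) = 7.921 μm/a
Long-term exponent b (ISO 9224 Table 2, B1) = 0.813
  D(19) = 7.921 × 19^0.813 = 7.921 × 10.96 = 86.78 μm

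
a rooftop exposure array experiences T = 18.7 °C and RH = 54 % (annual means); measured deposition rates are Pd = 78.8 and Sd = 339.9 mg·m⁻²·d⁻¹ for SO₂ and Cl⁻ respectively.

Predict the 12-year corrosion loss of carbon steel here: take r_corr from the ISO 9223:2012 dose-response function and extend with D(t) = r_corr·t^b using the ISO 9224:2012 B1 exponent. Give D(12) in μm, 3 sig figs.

D(12) = 290 μm

carbon steel: T>10 °C ⇒ hinge -0.054·(18.7−10) = -0.4698
  sulphur-dioxide contribution → 31.56 μm/a
  chloride contribution → 47.51 μm/a
  ⇒ r_corr(carbon steel) = 79.07 μm/a
Power-law: D(12) = r_corr · 12^0.523
  D(12) = 79.07 × 12^0.523 = 79.07 × 3.668 = 290 μm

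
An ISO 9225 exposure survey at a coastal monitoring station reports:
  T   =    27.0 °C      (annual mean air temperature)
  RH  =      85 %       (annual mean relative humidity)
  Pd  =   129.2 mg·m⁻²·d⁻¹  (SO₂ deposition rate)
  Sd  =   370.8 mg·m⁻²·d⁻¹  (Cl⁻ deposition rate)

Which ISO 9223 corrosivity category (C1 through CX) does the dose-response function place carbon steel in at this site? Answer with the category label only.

CX

carbon steel: temperature factor f = -0.054·(17.0) = -0.9180
  Pd branch = 1.77·Pd^0.52·e^(0.02·RH+f) = 48.47 μm/a
  Sd branch = 0.102·Sd^0.62·e^(0.033·RH+0.04·T) = 194.4 μm/a
  sum: 48.47 + 194.4 → r_corr = 242.9 μm/a
243 μm/a falls in (200, 700] for carbon steel → category CX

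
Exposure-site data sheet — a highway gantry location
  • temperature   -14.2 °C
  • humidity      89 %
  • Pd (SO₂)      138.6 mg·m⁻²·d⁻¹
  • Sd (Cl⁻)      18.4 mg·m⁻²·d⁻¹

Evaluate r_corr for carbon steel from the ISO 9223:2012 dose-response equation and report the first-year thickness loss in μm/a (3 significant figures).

carbon steel: temperature factor f = +0.150·(-24.2) = -3.6300
  Pd branch = 1.77·Pd^0.52·e^(0.02·RH+f) = 3.616 μm/a
  Sd branch = 0.102·Sd^0.62·e^(0.033·RH+0.04·T) = 6.632 μm/a
  sum: 3.616 + 6.632 → r_corr = 10.25 μm/a

r_corr = 10.2 μm/a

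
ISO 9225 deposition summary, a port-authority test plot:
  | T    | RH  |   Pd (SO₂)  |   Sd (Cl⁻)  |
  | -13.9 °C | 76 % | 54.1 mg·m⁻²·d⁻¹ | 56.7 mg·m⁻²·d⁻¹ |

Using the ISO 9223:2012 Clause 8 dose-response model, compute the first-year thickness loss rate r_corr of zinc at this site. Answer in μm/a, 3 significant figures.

zinc: temperature factor f = +0.038·(-23.9) = -0.9082
  sulphur-dioxide contribution → 0.9933 μm/a
  chloride contribution → 0.09852 μm/a
  ⇒ r_corr(zinc) = 1.092 μm/a

r_corr = 1.09 μm/a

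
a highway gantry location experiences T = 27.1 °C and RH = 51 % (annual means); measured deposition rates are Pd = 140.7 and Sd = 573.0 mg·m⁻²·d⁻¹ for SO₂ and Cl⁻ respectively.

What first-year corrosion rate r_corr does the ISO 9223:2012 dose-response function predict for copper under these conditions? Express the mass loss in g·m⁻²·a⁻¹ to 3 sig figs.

copper: f(T) = -0.080·(T−10) [T>10 °C] = -1.3680
  Pd branch = 0.0053·Pd^0.26·e^(0.059·RH+f) = 0.09897 μm/a
  Sd branch = 0.01025·Sd^0.27·e^(0.036·RH+0.049·T) = 1.347 μm/a
  r_corr = 0.09897 + 1.347 = 1.446 μm/a
Convert to mass loss: 1.446 μm/a × 8.96 g/cm³ = 12.96 g·m⁻²·a⁻¹

r_corr = 13.0 g·m⁻²·a⁻¹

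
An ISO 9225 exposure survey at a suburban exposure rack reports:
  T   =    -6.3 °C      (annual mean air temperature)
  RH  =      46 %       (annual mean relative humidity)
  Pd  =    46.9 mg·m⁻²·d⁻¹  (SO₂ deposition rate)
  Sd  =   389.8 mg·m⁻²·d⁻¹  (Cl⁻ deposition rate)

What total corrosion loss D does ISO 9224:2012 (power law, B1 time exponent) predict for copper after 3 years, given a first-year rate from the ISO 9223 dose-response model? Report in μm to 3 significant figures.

copper: temperature factor f = +0.126·(-16.3) = -2.0538
  sulphur-dioxide contribution → 0.02789 μm/a
  chloride contribution → 0.1974 μm/a
  total first-year rate 0.2253 μm/a
Power-law: D(3) = r_corr · 3^0.667
  D(3) = 0.2253 × 3^0.667 = 0.2253 × 2.081 = 0.4688 μm

D(3) = 0.469 μm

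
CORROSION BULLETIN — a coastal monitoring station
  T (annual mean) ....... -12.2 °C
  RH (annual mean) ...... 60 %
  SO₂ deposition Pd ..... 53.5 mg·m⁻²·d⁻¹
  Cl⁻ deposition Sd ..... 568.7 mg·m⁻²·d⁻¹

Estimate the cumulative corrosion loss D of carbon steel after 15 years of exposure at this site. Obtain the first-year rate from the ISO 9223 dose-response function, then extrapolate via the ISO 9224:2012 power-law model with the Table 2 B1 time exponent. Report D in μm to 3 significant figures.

carbon steel: temperature factor f = +0.150·(-22.2) = -3.3300
  sulphur-dioxide contribution → 1.666 μm/a
  chloride contribution → 23.15 μm/a
  total first-year rate 24.82 μm/a
ISO 9224: D(t) = r_corr · t^b with b = 0.523 (carbon steel, B1)
  D(15) = 24.82 × 15^0.523 = 24.82 × 4.122 = 102.3 μm

D(15) = 102 μm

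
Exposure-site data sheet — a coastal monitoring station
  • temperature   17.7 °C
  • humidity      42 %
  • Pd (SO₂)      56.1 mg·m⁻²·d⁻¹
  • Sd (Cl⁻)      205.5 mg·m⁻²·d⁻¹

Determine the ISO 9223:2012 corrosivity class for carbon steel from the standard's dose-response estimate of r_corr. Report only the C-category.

carbon steel: T>10 °C ⇒ hinge -0.054·(17.7−10) = -0.4158
  sulphur-dioxide contribution → 21.96 μm/a
  chloride contribution → 22.49 μm/a
  total first-year rate 44.45 μm/a
ISO 9223 Table 2 (carbon steel): 25 < 44.4 ≤ 50 μm/a ⇒ C3

C3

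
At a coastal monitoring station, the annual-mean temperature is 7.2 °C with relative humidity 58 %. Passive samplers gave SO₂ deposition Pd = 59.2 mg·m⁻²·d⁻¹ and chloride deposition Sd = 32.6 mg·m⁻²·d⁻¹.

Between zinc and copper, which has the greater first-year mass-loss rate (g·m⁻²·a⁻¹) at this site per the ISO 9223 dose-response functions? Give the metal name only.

zinc: T≤10 °C ⇒ hinge +0.038·(7.2−10) = -0.1064
  SO₂ term: 0.0129·59.2^0.44·exp(0.046·58-0.1064) = 1.007
  Cl⁻ term: 0.0175·32.6^0.57·exp(0.008·58+0.085·7.2) = 0.374
  sum: 1.007 + 0.374 → r_corr = 1.381 μm/a
  mass loss = 1.381 μm/a × 7.14 g/cm³ = 9.858 g·m⁻²·a⁻¹
copper: T≤10 °C ⇒ hinge +0.126·(7.2−10) = -0.3528
  SO₂ term: 0.0053·59.2^0.26·exp(0.059·58-0.3528) = 0.3296
  Cl⁻ term: 0.01025·32.6^0.27·exp(0.036·58+0.049·7.2) = 0.3015
  sum: 0.3296 + 0.3015 → r_corr = 0.6311 μm/a
  mass loss = 0.6311 μm/a × 8.96 g/cm³ = 5.655 g·m⁻²·a⁻¹
Ordering by g·m⁻²·a⁻¹: zinc (9.86) > copper (5.66)

zinc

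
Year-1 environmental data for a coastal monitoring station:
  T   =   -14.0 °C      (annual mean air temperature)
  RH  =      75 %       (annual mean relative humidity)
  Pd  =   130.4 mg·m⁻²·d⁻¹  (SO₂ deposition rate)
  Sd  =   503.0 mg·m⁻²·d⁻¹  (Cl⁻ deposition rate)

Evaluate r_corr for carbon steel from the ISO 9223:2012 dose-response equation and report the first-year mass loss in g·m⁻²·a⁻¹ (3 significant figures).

carbon steel: temperature factor f = +0.150·(-24.0) = -3.6000
  sulphur-dioxide contribution → 2.728 μm/a
  chloride contribution → 32.75 μm/a
  total first-year rate 35.48 μm/a
Convert to mass loss: 35.48 μm/a × 7.85 g/cm³ = 278.5 g·m⁻²·a⁻¹

r_corr = 279 g·m⁻²·a⁻¹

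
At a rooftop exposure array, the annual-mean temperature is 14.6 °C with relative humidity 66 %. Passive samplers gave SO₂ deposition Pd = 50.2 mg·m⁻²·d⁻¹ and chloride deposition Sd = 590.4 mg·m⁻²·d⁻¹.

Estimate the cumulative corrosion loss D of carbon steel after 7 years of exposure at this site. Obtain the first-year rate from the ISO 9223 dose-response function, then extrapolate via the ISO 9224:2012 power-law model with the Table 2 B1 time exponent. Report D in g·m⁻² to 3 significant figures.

carbon steel: temperature factor f = -0.054·(4.6) = -0.2484
  SO₂ term: 1.77·50.2^0.52·exp(0.02·66-0.2484) = 39.6
  Cl⁻ term: 0.102·590.4^0.62·exp(0.033·66+0.04·14.6) = 84.38
  r_corr = 39.6 + 84.38 = 124 μm/a
ISO 9224: D(t) = r_corr · t^b with b = 0.523 (carbon steel, B1)
  D(7) = 124 × 7^0.523 = 124 × 2.767 = 343 μm
  Mass loss = 343 μm × 7.85 g/cm³ = 2693 g·m⁻²

D(7) = 2.69e+03 g·m⁻²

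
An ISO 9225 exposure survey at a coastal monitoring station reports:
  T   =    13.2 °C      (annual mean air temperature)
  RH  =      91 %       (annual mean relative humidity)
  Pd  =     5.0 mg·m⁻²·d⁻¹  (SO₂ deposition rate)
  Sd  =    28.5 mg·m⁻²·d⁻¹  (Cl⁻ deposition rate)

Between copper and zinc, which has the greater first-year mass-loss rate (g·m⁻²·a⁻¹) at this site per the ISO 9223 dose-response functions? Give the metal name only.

copper

copper: f(T) = -0.080·(T−10) [T>10 °C] = -0.2560
  Pd branch = 0.0053·Pd^0.26·e^(0.059·RH+f) = 1.338 μm/a
  Sd branch = 0.01025·Sd^0.27·e^(0.036·RH+0.049·T) = 1.28 μm/a
  r_corr = 1.338 + 1.28 = 2.618 μm/a
  mass loss = 2.618 μm/a × 8.96 g/cm³ = 23.46 g·m⁻²·a⁻¹
zinc: T>10 °C ⇒ hinge -0.071·(13.2−10) = -0.2272
  Pd branch = 0.0129·Pd^0.44·e^(0.046·RH+f) = 1.372 μm/a
  Sd branch = 0.0175·Sd^0.57·e^(0.008·RH+0.085·T) = 0.7512 μm/a
  r_corr = 1.372 + 0.7512 = 2.123 μm/a
  mass loss = 2.123 μm/a × 7.14 g/cm³ = 15.16 g·m⁻²·a⁻¹
Ordering by g·m⁻²·a⁻¹: copper (23.5) > zinc (15.2)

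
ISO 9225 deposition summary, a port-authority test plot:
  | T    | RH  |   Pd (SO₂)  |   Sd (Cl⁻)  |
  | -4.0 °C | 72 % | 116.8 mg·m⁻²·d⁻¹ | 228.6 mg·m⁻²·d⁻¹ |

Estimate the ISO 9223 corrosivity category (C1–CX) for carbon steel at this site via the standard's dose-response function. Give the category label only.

C3

carbon steel: temperature factor f = +0.150·(-14.0) = -2.1000
  SO₂ term: 1.77·116.8^0.52·exp(0.02·72-2.1000) = 10.87
  Cl⁻ term: 0.102·228.6^0.62·exp(0.033·72+0.04·-4.0) = 27.14
  r_corr = 10.87 + 27.14 = 38.02 μm/a
Category bounds: 25…50 μm/a bracket r_corr ⇒ C3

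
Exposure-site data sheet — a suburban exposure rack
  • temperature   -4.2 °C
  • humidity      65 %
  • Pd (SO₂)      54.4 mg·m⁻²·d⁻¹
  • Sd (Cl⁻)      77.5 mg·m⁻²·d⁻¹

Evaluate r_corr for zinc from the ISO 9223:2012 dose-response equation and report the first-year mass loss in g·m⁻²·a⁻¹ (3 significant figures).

r_corr = 7.95 g·m⁻²·a⁻¹

zinc: T≤10 °C ⇒ hinge +0.038·(-4.2−10) = -0.5396
  SO₂ term: 0.0129·54.4^0.44·exp(0.046·65-0.5396) = 0.8679
  Cl⁻ term: 0.0175·77.5^0.57·exp(0.008·65+0.085·-4.2) = 0.2459
  r_corr = 0.8679 + 0.2459 = 1.114 μm/a
Convert to mass loss: 1.114 μm/a × 7.14 g/cm³ = 7.952 g·m⁻²·a⁻¹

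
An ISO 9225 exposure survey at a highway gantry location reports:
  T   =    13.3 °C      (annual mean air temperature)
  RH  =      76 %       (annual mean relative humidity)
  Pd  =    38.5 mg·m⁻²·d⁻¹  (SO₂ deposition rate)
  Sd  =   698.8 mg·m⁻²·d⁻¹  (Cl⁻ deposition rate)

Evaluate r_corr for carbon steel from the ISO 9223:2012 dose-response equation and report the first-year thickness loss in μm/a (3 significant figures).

r_corr = 169 μm/a

carbon steel: T>10 °C ⇒ hinge -0.054·(13.3−10) = -0.1782
  Pd branch = 1.77·Pd^0.52·e^(0.02·RH+f) = 45.2 μm/a
  Cl⁻ term: 0.102·698.8^0.62·exp(0.033·76+0.04·13.3) = 123.7
  sum: 45.2 + 123.7 → r_corr = 168.9 μm/a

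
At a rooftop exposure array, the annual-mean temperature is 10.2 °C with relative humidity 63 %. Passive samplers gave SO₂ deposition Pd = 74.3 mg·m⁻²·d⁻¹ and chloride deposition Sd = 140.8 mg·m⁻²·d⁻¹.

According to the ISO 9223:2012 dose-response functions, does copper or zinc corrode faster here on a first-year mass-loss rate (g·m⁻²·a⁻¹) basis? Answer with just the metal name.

copper: f(T) = -0.080·(T−10) [T>10 °C] = -0.0160
  sulphur-dioxide contribution → 0.6577 μm/a
  chloride contribution → 0.6207 μm/a
  ⇒ r_corr(copper) = 1.278 μm/a
  mass loss = 1.278 μm/a × 8.96 g/cm³ = 11.45 g·m⁻²·a⁻¹
zinc: temperature factor f = -0.071·(0.2) = -0.0142
  sulphur-dioxide contribution → 1.535 μm/a
  chloride contribution → 1.157 μm/a
  ⇒ r_corr(zinc) = 2.692 μm/a
  mass loss = 2.692 μm/a × 7.14 g/cm³ = 19.22 g·m⁻²·a⁻¹
Ordering by g·m⁻²·a⁻¹: zinc (19.2) > copper (11.5)

zinc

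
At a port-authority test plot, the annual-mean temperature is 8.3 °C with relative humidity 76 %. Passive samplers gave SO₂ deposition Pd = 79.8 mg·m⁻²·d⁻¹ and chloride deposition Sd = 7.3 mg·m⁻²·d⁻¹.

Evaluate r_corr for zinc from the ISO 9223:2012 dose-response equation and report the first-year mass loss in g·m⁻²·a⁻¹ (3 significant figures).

r_corr = 21.0 g·m⁻²·a⁻¹

zinc: temperature factor f = +0.038·(-1.7) = -0.0646
  sulphur-dioxide contribution → 2.74 μm/a
  chloride contribution → 0.2021 μm/a
  total first-year rate 2.942 μm/a
Convert to mass loss: 2.942 μm/a × 7.14 g/cm³ = 21 g·m⁻²·a⁻¹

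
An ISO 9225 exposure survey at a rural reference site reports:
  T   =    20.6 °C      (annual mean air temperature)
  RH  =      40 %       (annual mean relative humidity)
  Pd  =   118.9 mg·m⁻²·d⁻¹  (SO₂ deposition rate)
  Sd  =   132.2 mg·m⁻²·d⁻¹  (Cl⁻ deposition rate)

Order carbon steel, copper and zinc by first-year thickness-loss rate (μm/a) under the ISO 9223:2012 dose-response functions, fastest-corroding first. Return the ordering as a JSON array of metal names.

carbon steel: f(T) = -0.054·(T−10) [T>10 °C] = -0.5724
  Pd branch = 1.77·Pd^0.52·e^(0.02·RH+f) = 26.66 μm/a
  Cl⁻ term: 0.102·132.2^0.62·exp(0.033·40+0.04·20.6) = 17.98
  r_corr = 26.66 + 17.98 = 44.65 μm/a
copper: T>10 °C ⇒ hinge -0.080·(20.6−10) = -0.8480
  Pd branch = 0.0053·Pd^0.26·e^(0.059·RH+f) = 0.08327 μm/a
  Cl⁻ term: 0.01025·132.2^0.27·exp(0.036·40+0.049·20.6) = 0.4438
  sum: 0.08327 + 0.4438 → r_corr = 0.5271 μm/a
zinc: temperature factor f = -0.071·(10.6) = -0.7526
  Pd branch = 0.0129·Pd^0.44·e^(0.046·RH+f) = 0.3133 μm/a
  Cl⁻ term: 0.0175·132.2^0.57·exp(0.008·40+0.085·20.6) = 2.247
  sum: 0.3133 + 2.247 → r_corr = 2.56 μm/a
Ordering by μm/a: carbon steel (44.6) > zinc (2.56) > copper (0.527)

["carbon steel", "zinc", "copper"]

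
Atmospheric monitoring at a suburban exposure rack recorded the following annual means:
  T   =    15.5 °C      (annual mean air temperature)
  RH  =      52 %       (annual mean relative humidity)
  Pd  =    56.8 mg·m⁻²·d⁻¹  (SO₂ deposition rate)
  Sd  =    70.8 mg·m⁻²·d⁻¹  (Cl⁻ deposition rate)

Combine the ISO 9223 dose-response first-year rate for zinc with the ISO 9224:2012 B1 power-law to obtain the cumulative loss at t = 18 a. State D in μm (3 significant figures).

D(18) = 17.7 μm

zinc: f(T) = -0.071·(T−10) [T>10 °C] = -0.3905
  Pd branch = 0.0129·Pd^0.44·e^(0.046·RH+f) = 0.5646 μm/a
  Sd branch = 0.0175·Sd^0.57·e^(0.008·RH+0.085·T) = 1.123 μm/a
  sum: 0.5646 + 1.123 → r_corr = 1.688 μm/a
Long-term exponent b (ISO 9224 Table 2, B1) = 0.813
  D(18) = 1.688 × 18^0.813 = 1.688 × 10.48 = 17.69 μm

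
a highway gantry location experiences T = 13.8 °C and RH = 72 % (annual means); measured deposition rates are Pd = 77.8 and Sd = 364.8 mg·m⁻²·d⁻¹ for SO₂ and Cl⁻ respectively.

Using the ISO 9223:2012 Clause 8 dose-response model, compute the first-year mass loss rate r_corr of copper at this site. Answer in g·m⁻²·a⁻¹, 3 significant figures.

copper: f(T) = -0.080·(T−10) [T>10 °C] = -0.3040
  sulphur-dioxide contribution → 0.8488 μm/a
  chloride contribution → 1.324 μm/a
  total first-year rate 2.173 μm/a
Convert to mass loss: 2.173 μm/a × 8.96 g/cm³ = 19.47 g·m⁻²·a⁻¹

r_corr = 19.5 g·m⁻²·a⁻¹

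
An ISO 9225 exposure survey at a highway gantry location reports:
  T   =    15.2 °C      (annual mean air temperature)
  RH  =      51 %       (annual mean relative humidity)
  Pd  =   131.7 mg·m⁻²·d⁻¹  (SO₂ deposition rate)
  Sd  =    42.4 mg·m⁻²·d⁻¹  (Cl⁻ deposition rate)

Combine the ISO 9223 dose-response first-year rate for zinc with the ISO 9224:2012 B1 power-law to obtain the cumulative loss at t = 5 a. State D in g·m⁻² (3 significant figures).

zinc: temperature factor f = -0.071·(5.2) = -0.3692
  sulphur-dioxide contribution → 0.7975 μm/a
  chloride contribution → 0.8108 μm/a
  ⇒ r_corr(zinc) = 1.608 μm/a
Power-law: D(5) = r_corr · 5^0.813
  D(5) = 1.608 × 5^0.813 = 1.608 × 3.701 = 5.952 μm
  Mass loss = 5.952 μm × 7.14 g/cm³ = 42.49 g·m⁻²

D(5) = 42.5 g·m⁻²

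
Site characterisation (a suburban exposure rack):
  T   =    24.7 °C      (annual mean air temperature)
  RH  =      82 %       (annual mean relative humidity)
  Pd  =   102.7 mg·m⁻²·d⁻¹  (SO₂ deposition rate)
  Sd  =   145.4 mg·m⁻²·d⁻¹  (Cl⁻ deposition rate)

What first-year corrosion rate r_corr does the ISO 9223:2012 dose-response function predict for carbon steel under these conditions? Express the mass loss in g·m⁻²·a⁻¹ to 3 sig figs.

r_corr = 1.07e+03 g·m⁻²·a⁻¹

carbon steel: T>10 °C ⇒ hinge -0.054·(24.7−10) = -0.7938
  Pd branch = 1.77·Pd^0.52·e^(0.02·RH+f) = 45.87 μm/a
  Sd branch = 0.102·Sd^0.62·e^(0.033·RH+0.04·T) = 89.88 μm/a
  sum: 45.87 + 89.88 → r_corr = 135.7 μm/a
Convert to mass loss: 135.7 μm/a × 7.85 g/cm³ = 1066 g·m⁻²·a⁻¹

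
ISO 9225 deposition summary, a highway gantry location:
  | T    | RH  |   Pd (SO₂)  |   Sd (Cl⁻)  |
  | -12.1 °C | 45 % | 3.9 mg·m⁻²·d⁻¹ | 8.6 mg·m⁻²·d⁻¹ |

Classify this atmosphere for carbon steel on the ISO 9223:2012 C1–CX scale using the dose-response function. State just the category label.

C2

carbon steel: temperature factor f = +0.150·(-22.1) = -3.3150
  SO₂ term: 1.77·3.9^0.52·exp(0.02·45-3.3150) = 0.321
  Cl⁻ term: 0.102·8.6^0.62·exp(0.033·45+0.04·-12.1) = 1.054
  r_corr = 0.321 + 1.054 = 1.375 μm/a
1.37 μm/a falls in (1.3, 25] for carbon steel → category C2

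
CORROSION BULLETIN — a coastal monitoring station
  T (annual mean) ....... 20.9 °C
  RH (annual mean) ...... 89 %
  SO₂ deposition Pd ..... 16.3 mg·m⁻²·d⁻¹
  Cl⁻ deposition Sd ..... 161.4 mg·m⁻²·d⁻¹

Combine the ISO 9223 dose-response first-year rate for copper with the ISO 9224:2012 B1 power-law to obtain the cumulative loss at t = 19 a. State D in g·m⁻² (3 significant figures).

copper: T>10 °C ⇒ hinge -0.080·(20.9−10) = -0.8720
  sulphur-dioxide contribution → 0.8734 μm/a
  chloride contribution → 2.774 μm/a
  total first-year rate 3.647 μm/a
Power-law: D(19) = r_corr · 19^0.667
  D(19) = 3.647 × 19^0.667 = 3.647 × 7.127 = 26 μm
  Mass loss = 26 μm × 8.96 g/cm³ = 232.9 g·m⁻²

D(19) = 233 g·m⁻²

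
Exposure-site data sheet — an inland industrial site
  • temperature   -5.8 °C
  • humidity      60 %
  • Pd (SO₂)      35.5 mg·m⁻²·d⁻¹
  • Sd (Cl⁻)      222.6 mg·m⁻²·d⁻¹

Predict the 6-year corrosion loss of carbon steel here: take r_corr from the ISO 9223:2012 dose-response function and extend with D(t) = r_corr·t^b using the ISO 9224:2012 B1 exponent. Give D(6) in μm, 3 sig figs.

carbon steel: f(T) = +0.150·(T−10) [T≤10 °C] = -2.3700
  SO₂ term: 1.77·35.5^0.52·exp(0.02·60-2.3700) = 3.515
  Sd branch = 0.102·Sd^0.62·e^(0.033·RH+0.04·T) = 16.72 μm/a
  r_corr = 3.515 + 16.72 = 20.23 μm/a
Power-law: D(6) = r_corr · 6^0.523
  D(6) = 20.23 × 6^0.523 = 20.23 × 2.553 = 51.65 μm

D(6) = 51.6 μm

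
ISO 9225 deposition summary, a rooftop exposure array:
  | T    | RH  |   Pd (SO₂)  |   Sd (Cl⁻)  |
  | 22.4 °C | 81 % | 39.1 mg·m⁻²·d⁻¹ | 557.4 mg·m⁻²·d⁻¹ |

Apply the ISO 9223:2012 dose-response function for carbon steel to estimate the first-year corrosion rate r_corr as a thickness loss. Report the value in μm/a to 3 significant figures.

carbon steel: temperature factor f = -0.054·(12.4) = -0.6696
  sulphur-dioxide contribution → 30.81 μm/a
  chloride contribution → 182.5 μm/a
  total first-year rate 213.3 μm/a

r_corr = 213 μm/a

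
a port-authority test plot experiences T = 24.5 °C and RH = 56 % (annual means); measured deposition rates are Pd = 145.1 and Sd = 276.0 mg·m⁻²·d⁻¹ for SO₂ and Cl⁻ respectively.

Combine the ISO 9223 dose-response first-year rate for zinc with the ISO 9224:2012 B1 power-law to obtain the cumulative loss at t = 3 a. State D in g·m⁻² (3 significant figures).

D(3) = 104 g·m⁻²

zinc: temperature factor f = -0.071·(14.5) = -1.0295
  Pd branch = 0.0129·Pd^0.44·e^(0.046·RH+f) = 0.5412 μm/a
  Cl⁻ term: 0.0175·276.0^0.57·exp(0.008·56+0.085·24.5) = 5.412
  r_corr = 0.5412 + 5.412 = 5.953 μm/a
Power-law: D(3) = r_corr · 3^0.813
  D(3) = 5.953 × 3^0.813 = 5.953 × 2.443 = 14.54 μm
  Mass loss = 14.54 μm × 7.14 g/cm³ = 103.8 g·m⁻²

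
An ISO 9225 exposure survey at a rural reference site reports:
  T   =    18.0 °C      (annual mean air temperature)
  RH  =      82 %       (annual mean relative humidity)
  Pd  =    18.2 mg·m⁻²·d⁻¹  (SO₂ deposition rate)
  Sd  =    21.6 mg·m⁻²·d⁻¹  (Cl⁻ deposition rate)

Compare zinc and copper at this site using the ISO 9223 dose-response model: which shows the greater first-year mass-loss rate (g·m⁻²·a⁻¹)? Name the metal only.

copper

zinc: T>10 °C ⇒ hinge -0.071·(18.0−10) = -0.5680
  sulphur-dioxide contribution → 1.139 μm/a
  chloride contribution → 0.8975 μm/a
  ⇒ r_corr(zinc) = 2.036 μm/a
  mass loss = 2.036 μm/a × 7.14 g/cm³ = 14.54 g·m⁻²·a⁻¹
copper: temperature factor f = -0.080·(8.0) = -0.6400
  sulphur-dioxide contribution → 0.75 μm/a
  chloride contribution → 1.087 μm/a
  total first-year rate 1.837 μm/a
  mass loss = 1.837 μm/a × 8.96 g/cm³ = 16.46 g·m⁻²·a⁻¹
Ordering by g·m⁻²·a⁻¹: copper (16.5) > zinc (14.5)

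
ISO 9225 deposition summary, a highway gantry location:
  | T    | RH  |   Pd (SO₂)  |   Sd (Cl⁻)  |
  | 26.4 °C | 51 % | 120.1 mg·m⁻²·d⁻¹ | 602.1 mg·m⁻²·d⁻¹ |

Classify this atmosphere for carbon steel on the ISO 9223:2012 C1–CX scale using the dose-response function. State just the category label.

carbon steel: T>10 °C ⇒ hinge -0.054·(26.4−10) = -0.8856
  SO₂ term: 1.77·120.1^0.52·exp(0.02·51-0.8856) = 24.42
  Sd branch = 0.102·Sd^0.62·e^(0.033·RH+0.04·T) = 83.47 μm/a
  sum: 24.42 + 83.47 → r_corr = 107.9 μm/a
Category bounds: 80…200 μm/a bracket r_corr ⇒ C5

C5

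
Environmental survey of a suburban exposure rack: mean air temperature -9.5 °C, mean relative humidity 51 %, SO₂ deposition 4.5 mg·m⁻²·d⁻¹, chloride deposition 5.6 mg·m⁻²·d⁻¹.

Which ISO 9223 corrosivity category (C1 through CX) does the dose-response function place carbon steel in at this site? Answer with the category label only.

C2

carbon steel: temperature factor f = +0.150·(-19.5) = -2.9250
  SO₂ term: 1.77·4.5^0.52·exp(0.02·51-2.9250) = 0.5759
  Sd branch = 0.102·Sd^0.62·e^(0.033·RH+0.04·T) = 1.092 μm/a
  r_corr = 0.5759 + 1.092 = 1.668 μm/a
1.67 μm/a falls in (1.3, 25] for carbon steel → category C2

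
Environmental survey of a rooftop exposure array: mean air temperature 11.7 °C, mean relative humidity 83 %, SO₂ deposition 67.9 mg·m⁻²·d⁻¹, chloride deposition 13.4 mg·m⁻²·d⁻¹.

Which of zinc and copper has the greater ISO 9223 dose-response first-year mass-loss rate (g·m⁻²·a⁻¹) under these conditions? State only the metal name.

zinc: temperature factor f = -0.071·(1.7) = -0.1207
  sulphur-dioxide contribution → 3.329 μm/a
  chloride contribution → 0.4034 μm/a
  ⇒ r_corr(zinc) = 3.733 μm/a
  mass loss = 3.733 μm/a × 7.14 g/cm³ = 26.65 g·m⁻²·a⁻¹
copper: T>10 °C ⇒ hinge -0.080·(11.7−10) = -0.1360
  sulphur-dioxide contribution → 1.855 μm/a
  chloride contribution → 0.7273 μm/a
  total first-year rate 2.582 μm/a
  mass loss = 2.582 μm/a × 8.96 g/cm³ = 23.13 g·m⁻²·a⁻¹
Ordering by g·m⁻²·a⁻¹: zinc (26.7) > copper (23.1)

zinc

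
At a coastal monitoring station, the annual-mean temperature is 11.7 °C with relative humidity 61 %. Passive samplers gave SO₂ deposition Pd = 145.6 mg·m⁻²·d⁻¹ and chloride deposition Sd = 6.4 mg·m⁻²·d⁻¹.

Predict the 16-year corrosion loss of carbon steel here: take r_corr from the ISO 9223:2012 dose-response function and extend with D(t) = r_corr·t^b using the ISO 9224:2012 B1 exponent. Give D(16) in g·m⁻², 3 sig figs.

carbon steel: T>10 °C ⇒ hinge -0.054·(11.7−10) = -0.0918
  sulphur-dioxide contribution → 72.91 μm/a
  chloride contribution → 3.854 μm/a
  total first-year rate 76.76 μm/a
ISO 9224: D(t) = r_corr · t^b with b = 0.523 (carbon steel, B1)
  D(16) = 76.76 × 16^0.523 = 76.76 × 4.263 = 327.3 μm
  Mass loss = 327.3 μm × 7.85 g/cm³ = 2569 g·m⁻²

D(16) = 2.57e+03 g·m⁻²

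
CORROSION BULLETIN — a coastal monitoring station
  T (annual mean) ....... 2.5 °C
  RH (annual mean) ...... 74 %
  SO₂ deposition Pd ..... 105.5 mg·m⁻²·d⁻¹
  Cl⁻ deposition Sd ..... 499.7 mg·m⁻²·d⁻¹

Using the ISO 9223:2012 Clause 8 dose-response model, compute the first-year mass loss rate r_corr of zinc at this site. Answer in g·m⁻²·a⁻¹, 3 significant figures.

zinc: temperature factor f = +0.038·(-7.5) = -0.2850
  SO₂ term: 0.0129·105.5^0.44·exp(0.046·74-0.2850) = 2.267
  Cl⁻ term: 0.0175·499.7^0.57·exp(0.008·74+0.085·2.5) = 1.351
  sum: 2.267 + 1.351 → r_corr = 3.618 μm/a
Convert to mass loss: 3.618 μm/a × 7.14 g/cm³ = 25.83 g·m⁻²·a⁻¹

r_corr = 25.8 g·m⁻²·a⁻¹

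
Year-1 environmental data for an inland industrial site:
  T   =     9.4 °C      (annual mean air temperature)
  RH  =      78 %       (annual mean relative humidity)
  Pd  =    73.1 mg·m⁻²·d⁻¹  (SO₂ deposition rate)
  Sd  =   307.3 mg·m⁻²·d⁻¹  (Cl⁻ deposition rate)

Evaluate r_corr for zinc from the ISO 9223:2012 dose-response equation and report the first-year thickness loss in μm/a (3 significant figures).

zinc: T≤10 °C ⇒ hinge +0.038·(9.4−10) = -0.0228
  Pd branch = 0.0129·Pd^0.44·e^(0.046·RH+f) = 3.013 μm/a
  Cl⁻ term: 0.0175·307.3^0.57·exp(0.008·78+0.085·9.4) = 1.901
  sum: 3.013 + 1.901 → r_corr = 4.914 μm/a

r_corr = 4.91 μm/a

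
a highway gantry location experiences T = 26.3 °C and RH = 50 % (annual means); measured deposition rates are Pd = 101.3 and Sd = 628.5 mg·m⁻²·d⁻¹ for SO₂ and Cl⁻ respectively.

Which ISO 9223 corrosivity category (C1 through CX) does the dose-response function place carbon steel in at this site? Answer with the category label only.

carbon steel: f(T) = -0.054·(T−10) [T>10 °C] = -0.8802
  SO₂ term: 1.77·101.3^0.52·exp(0.02·50-0.8802) = 22.03
  Sd branch = 0.102·Sd^0.62·e^(0.033·RH+0.04·T) = 82.61 μm/a
  r_corr = 22.03 + 82.61 = 104.6 μm/a
Category bounds: 80…200 μm/a bracket r_corr ⇒ C5

C5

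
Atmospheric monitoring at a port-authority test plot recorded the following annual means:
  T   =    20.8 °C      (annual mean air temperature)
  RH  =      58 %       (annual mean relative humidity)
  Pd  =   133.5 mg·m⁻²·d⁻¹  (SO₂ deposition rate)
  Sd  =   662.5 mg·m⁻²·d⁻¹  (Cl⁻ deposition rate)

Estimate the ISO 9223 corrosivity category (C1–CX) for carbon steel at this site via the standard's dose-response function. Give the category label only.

C5

carbon steel: f(T) = -0.054·(T−10) [T>10 °C] = -0.5832
  Pd branch = 1.77·Pd^0.52·e^(0.02·RH+f) = 40.15 μm/a
  Cl⁻ term: 0.102·662.5^0.62·exp(0.033·58+0.04·20.8) = 89.19
  r_corr = 40.15 + 89.19 = 129.3 μm/a
Category bounds: 80…200 μm/a bracket r_corr ⇒ C5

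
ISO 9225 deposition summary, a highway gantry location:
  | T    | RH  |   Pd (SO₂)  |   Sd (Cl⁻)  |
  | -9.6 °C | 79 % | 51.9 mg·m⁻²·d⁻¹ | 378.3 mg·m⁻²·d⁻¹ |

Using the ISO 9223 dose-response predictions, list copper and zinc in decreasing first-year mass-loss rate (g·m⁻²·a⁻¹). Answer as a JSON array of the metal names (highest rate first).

copper: temperature factor f = +0.126·(-19.6) = -2.4696
  sulphur-dioxide contribution → 0.1324 μm/a
  chloride contribution → 0.5465 μm/a
  ⇒ r_corr(copper) = 0.6789 μm/a
  mass loss = 0.6789 μm/a × 8.96 g/cm³ = 6.083 g·m⁻²·a⁻¹
zinc: temperature factor f = +0.038·(-19.6) = -0.7448
  sulphur-dioxide contribution → 1.318 μm/a
  chloride contribution → 0.429 μm/a
  total first-year rate 1.747 μm/a
  mass loss = 1.747 μm/a × 7.14 g/cm³ = 12.48 g·m⁻²·a⁻¹
Ordering by g·m⁻²·a⁻¹: zinc (12.5) > copper (6.08)

["zinc", "copper"]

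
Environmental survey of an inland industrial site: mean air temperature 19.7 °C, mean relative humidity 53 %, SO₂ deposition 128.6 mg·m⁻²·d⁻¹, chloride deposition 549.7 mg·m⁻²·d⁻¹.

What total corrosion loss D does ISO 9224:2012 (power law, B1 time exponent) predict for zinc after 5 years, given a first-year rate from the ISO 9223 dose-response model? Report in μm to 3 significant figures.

zinc: f(T) = -0.071·(T−10) [T>10 °C] = -0.6887
  sulphur-dioxide contribution → 0.6286 μm/a
  chloride contribution → 5.203 μm/a
  ⇒ r_corr(zinc) = 5.832 μm/a
ISO 9224: D(t) = r_corr · t^b with b = 0.813 (zinc, B1)
  D(5) = 5.832 × 5^0.813 = 5.832 × 3.701 = 21.58 μm

D(5) = 21.6 μm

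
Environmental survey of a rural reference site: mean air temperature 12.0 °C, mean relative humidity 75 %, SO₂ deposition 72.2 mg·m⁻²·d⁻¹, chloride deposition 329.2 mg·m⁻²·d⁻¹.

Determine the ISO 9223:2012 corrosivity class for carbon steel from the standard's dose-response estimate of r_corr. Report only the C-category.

C5

carbon steel: temperature factor f = -0.054·(2.0) = -0.1080
  SO₂ term: 1.77·72.2^0.52·exp(0.02·75-0.1080) = 65.91
  Sd branch = 0.102·Sd^0.62·e^(0.033·RH+0.04·T) = 71.25 μm/a
  r_corr = 65.91 + 71.25 = 137.2 μm/a
Category bounds: 80…200 μm/a bracket r_corr ⇒ C5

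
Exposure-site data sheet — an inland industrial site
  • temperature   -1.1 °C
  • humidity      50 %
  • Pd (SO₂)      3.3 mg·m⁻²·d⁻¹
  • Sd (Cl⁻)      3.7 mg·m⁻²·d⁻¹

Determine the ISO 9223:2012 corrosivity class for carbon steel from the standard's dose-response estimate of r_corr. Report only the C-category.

carbon steel: temperature factor f = +0.150·(-11.1) = -1.6650
  sulphur-dioxide contribution → 1.694 μm/a
  chloride contribution → 1.144 μm/a
  total first-year rate 2.837 μm/a
ISO 9223 Table 2 (carbon steel): 1.3 < 2.84 ≤ 25 μm/a ⇒ C2

C2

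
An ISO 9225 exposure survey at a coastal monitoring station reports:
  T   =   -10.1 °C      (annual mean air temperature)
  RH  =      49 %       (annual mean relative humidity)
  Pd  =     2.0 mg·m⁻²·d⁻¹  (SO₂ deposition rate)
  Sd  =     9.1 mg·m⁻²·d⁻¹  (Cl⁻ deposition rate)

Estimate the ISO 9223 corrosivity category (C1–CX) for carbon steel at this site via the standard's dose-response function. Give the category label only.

C2

carbon steel: f(T) = +0.150·(T−10) [T≤10 °C] = -3.0150
  Pd branch = 1.77·Pd^0.52·e^(0.02·RH+f) = 0.3317 μm/a
  Sd branch = 0.102·Sd^0.62·e^(0.033·RH+0.04·T) = 1.349 μm/a
  r_corr = 0.3317 + 1.349 = 1.681 μm/a
ISO 9223 Table 2 (carbon steel): 1.3 < 1.68 ≤ 25 μm/a ⇒ C2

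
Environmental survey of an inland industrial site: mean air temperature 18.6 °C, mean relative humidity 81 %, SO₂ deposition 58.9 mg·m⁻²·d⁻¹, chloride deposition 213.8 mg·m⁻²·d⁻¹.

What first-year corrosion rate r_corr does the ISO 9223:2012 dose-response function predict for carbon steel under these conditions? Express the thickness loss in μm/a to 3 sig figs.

r_corr = 133 μm/a

carbon steel: f(T) = -0.054·(T−10) [T>10 °C] = -0.4644
  Pd branch = 1.77·Pd^0.52·e^(0.02·RH+f) = 46.81 μm/a
  Sd branch = 0.102·Sd^0.62·e^(0.033·RH+0.04·T) = 86.53 μm/a
  r_corr = 46.81 + 86.53 = 133.3 μm/a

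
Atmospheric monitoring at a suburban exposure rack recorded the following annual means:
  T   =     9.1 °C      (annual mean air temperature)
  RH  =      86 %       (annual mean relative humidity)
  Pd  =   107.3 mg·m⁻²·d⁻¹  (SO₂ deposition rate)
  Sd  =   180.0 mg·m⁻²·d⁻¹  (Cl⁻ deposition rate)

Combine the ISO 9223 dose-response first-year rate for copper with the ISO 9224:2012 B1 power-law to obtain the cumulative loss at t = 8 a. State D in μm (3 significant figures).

copper: f(T) = +0.126·(T−10) [T≤10 °C] = -0.1134
  SO₂ term: 0.0053·107.3^0.26·exp(0.059·86-0.1134) = 2.55
  Sd branch = 0.01025·Sd^0.27·e^(0.036·RH+0.049·T) = 1.438 μm/a
  sum: 2.55 + 1.438 → r_corr = 3.989 μm/a
ISO 9224: D(t) = r_corr · t^b with b = 0.667 (copper, B1)
  D(8) = 3.989 × 8^0.667 = 3.989 × 4.003 = 15.97 μm

D(8) = 16.0 μm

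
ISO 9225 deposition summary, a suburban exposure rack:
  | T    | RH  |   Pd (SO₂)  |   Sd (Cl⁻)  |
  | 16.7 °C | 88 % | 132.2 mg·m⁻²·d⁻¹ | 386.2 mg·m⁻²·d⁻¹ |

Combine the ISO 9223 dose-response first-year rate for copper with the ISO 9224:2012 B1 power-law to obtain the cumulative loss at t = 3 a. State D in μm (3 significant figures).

copper: temperature factor f = -0.080·(6.7) = -0.5360
  SO₂ term: 0.0053·132.2^0.26·exp(0.059·88-0.5360) = 1.986
  Cl⁻ term: 0.01025·386.2^0.27·exp(0.036·88+0.049·16.7) = 2.757
  r_corr = 1.986 + 2.757 = 4.742 μm/a
Power-law: D(3) = r_corr · 3^0.667
  D(3) = 4.742 × 3^0.667 = 4.742 × 2.081 = 9.868 μm

D(3) = 9.87 μm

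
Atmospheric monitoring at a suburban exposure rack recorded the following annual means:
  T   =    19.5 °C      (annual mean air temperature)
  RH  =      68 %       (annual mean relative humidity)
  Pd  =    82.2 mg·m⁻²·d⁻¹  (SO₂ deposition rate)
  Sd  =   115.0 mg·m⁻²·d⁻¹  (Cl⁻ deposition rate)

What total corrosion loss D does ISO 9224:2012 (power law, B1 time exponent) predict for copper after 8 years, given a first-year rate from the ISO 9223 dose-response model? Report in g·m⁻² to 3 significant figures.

copper: f(T) = -0.080·(T−10) [T>10 °C] = -0.7600
  Pd branch = 0.0053·Pd^0.26·e^(0.059·RH+f) = 0.431 μm/a
  Sd branch = 0.01025·Sd^0.27·e^(0.036·RH+0.049·T) = 1.11 μm/a
  r_corr = 0.431 + 1.11 = 1.541 μm/a
Power-law: D(8) = r_corr · 8^0.667
  D(8) = 1.541 × 8^0.667 = 1.541 × 4.003 = 6.167 μm
  Mass loss = 6.167 μm × 8.96 g/cm³ = 55.26 g·m⁻²

D(8) = 55.3 g·m⁻²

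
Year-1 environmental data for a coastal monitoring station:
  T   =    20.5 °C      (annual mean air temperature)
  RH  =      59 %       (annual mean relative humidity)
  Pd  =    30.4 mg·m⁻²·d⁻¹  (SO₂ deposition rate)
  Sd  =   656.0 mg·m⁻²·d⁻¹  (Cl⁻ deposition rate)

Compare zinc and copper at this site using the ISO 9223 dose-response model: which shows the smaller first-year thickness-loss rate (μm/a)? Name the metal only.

copper

zinc: T>10 °C ⇒ hinge -0.071·(20.5−10) = -0.7455
  Pd branch = 0.0129·Pd^0.44·e^(0.046·RH+f) = 0.4149 μm/a
  Cl⁻ term: 0.0175·656.0^0.57·exp(0.008·59+0.085·20.5) = 6.463
  r_corr = 0.4149 + 6.463 = 6.878 μm/a
copper: temperature factor f = -0.080·(10.5) = -0.8400
  SO₂ term: 0.0053·30.4^0.26·exp(0.059·59-0.8400) = 0.1806
  Cl⁻ term: 0.01025·656.0^0.27·exp(0.036·59+0.049·20.5) = 1.349
  sum: 0.1806 + 1.349 → r_corr = 1.53 μm/a
Ordering by μm/a: zinc (6.88) > copper (1.53)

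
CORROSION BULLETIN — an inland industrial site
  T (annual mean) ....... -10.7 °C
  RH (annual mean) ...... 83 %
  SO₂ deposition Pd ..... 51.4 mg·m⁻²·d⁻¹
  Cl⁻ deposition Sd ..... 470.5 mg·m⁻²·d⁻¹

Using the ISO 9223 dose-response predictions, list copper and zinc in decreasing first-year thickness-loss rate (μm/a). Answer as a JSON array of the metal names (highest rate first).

["zinc", "copper"]

copper: T≤10 °C ⇒ hinge +0.126·(-10.7−10) = -2.6082
  SO₂ term: 0.0053·51.4^0.26·exp(0.059·83-2.6082) = 0.1456
  Sd branch = 0.01025·Sd^0.27·e^(0.036·RH+0.049·T) = 0.6343 μm/a
  r_corr = 0.1456 + 0.6343 = 0.7799 μm/a
zinc: temperature factor f = +0.038·(-20.7) = -0.7866
  SO₂ term: 0.0129·51.4^0.44·exp(0.046·83-0.7866) = 1.513
  Cl⁻ term: 0.0175·470.5^0.57·exp(0.008·83+0.085·-10.7) = 0.4569
  sum: 1.513 + 0.4569 → r_corr = 1.97 μm/a
Ordering by μm/a: zinc (1.97) > copper (0.78)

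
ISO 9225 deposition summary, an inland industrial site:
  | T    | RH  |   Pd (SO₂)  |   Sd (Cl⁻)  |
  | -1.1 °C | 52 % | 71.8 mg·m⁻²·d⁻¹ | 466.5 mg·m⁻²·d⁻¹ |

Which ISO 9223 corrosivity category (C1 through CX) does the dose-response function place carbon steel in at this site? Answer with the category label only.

carbon steel: temperature factor f = +0.150·(-11.1) = -1.6650
  SO₂ term: 1.77·71.8^0.52·exp(0.02·52-1.6650) = 8.744
  Cl⁻ term: 0.102·466.5^0.62·exp(0.033·52+0.04·-1.1) = 24.51
  r_corr = 8.744 + 24.51 = 33.26 μm/a
Category bounds: 25…50 μm/a bracket r_corr ⇒ C3

C3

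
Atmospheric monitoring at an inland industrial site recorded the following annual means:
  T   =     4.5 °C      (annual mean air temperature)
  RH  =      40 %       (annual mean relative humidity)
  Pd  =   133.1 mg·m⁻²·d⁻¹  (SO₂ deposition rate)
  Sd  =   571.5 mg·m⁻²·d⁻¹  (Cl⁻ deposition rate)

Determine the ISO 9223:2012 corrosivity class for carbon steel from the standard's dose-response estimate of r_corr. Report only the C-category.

carbon steel: f(T) = +0.150·(T−10) [T≤10 °C] = -0.8250
  Pd branch = 1.77·Pd^0.52·e^(0.02·RH+f) = 21.96 μm/a
  Cl⁻ term: 0.102·571.5^0.62·exp(0.033·40+0.04·4.5) = 23.41
  r_corr = 21.96 + 23.41 = 45.37 μm/a
Category bounds: 25…50 μm/a bracket r_corr ⇒ C3

C3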